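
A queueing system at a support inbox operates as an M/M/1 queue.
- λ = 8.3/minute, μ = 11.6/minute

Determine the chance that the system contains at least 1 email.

ρ = λ/μ = 8.3/11.6 = 0.7155
P(N ≥ n) = ρⁿ
P(N ≥ 1) = 0.7155^1
P(N ≥ 1) = 0.7155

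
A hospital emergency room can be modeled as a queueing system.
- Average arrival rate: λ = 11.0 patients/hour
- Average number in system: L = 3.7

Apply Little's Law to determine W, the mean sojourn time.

Little's Law: L = λW, so W = L/λ
W = 3.7/11.0 = 0.3364 hours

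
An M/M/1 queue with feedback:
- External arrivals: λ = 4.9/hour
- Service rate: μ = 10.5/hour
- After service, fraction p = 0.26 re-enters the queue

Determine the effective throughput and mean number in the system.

Effective arrival rate: λ_eff = λ/(1-p) = 4.9/(1-0.26) = 4.9/0.74 = 6.6216
ρ = λ_eff/μ = 6.6216/10.5 = 0.63063
L = ρ/(1-ρ) = 0.63063/(1-0.63063) = 1.7073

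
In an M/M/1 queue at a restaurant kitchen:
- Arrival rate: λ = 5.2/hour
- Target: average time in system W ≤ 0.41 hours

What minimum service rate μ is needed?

For M/M/1: W = 1/(μ-λ)
Need W ≤ 0.41, so 1/(μ-λ) ≤ 0.41
μ - λ ≥ 1/0.41 = 2.4390
μ ≥ 5.2 + 2.4390 = 7.6390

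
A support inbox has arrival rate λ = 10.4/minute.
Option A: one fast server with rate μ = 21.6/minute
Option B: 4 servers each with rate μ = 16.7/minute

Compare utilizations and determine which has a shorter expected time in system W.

Option A: single server μ = 21.6 (M/M/1)
  ρ_A = 10.4/21.6 = 0.4815
  W_A = 1/(μ-λ) = 1/(21.6-10.4) = 1/11.20 = 0.08929

Option B: 4 servers μ = 16.7 (M/M/4)
  ρ_B = λ/(cμ) = 10.4/(4×16.7) = 0.1557
  Offered load a = λ/μ = cρ = 10.4/16.7 = 0.6228
  P₀ = [ Σₙ₌₀^3 aⁿ/n! + a^4/(4!(1-ρ)) ]⁻¹
  Σ = a^0/0! + a^1/1! + a^2/2! + a^3/3! = 1.0000 + 0.62275 + 0.19391 + 0.040253 = 1.8569
  a^4/(4!(1-ρ)) = 0.15041/(24 × 0.84431) = 0.007423
  P₀ = 1/(1.8569 + 0.007423) = 0.5364
  Lq = P₀·a^4·ρ / (4!(1-ρ)²) = 0.536382 × 0.150407 × 0.155689 / (24 × 0.712862) = 0.0007341
  Wq_B = Lq/λ = 0.0007341/10.4 = 0.00007059
  W_B = Wq_B + 1/μ = 0.00007059 + 0.05988 = 0.05995

Since W_B = 0.05995 < W_A = 0.08929, Option B (multiple servers) has the shorter time in system.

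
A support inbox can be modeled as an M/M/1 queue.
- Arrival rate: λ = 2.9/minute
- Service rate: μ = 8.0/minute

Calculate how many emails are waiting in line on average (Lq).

ρ = λ/μ = 2.9/8.0 = 0.3625
For M/M/1: Lq = λ²/(μ(μ-λ))
Lq = 8.41/(8.0 × 5.10)
Lq = 0.2061 emails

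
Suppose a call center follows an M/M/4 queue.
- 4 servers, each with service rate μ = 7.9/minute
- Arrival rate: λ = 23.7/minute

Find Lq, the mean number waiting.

Traffic intensity: ρ = λ/(cμ) = 23.7/(4×7.9) = 0.7500
Since ρ = 0.7500 < 1, system is stable.
Offered load a = λ/μ = cρ = 23.7/7.9 = 3.0000
P₀ = [ Σₙ₌₀^3 aⁿ/n! + a^4/(4!(1-ρ)) ]⁻¹
Σ = a^0/0! + a^1/1! + a^2/2! + a^3/3! = 1.0000 + 3.0000 + 4.5000 + 4.5000 = 13.0000
a^4/(4!(1-ρ)) = 81.0000/(24 × 0.2500) = 13.5000
P₀ = 1/(13.0000 + 13.5000) = 0.03774
Lq = P₀·a^4·ρ / (4!(1-ρ)²) = 0.037736 × 81.0000 × 0.75000 / (24 × 0.062500) = 1.5283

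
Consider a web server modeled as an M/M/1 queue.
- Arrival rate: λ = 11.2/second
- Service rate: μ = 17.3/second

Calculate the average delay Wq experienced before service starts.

First, compute utilization: ρ = λ/μ = 11.2/17.3 = 0.6474
For M/M/1: Wq = λ/(μ(μ-λ))
Wq = 11.2/(17.3 × (17.3-11.2))
Wq = 11.2/(17.3 × 6.10)
Wq = 0.1061 seconds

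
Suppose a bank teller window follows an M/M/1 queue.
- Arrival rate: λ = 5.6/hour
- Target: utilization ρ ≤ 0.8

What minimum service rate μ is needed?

ρ = λ/μ, so μ = λ/ρ
μ ≥ 5.6/0.8 = 7.0000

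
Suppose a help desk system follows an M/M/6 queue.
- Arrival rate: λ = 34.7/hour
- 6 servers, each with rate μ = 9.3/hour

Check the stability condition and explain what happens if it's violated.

Stability requires ρ = λ/(cμ) < 1
ρ = 34.7/(6 × 9.3) = 34.7/55.80 = 0.6219
Since 0.6219 < 1, the system is STABLE.
The servers are busy 62.19% of the time.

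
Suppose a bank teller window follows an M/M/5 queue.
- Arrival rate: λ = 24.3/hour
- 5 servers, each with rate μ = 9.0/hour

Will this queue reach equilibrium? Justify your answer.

Stability requires ρ = λ/(cμ) < 1
ρ = 24.3/(5 × 9.0) = 24.3/45.00 = 0.5400
Since 0.5400 < 1, the system is STABLE.
The servers are busy 54.00% of the time.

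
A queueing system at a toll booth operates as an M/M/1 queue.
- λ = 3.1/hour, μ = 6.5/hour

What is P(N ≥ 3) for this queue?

ρ = λ/μ = 3.1/6.5 = 0.4769
P(N ≥ n) = ρⁿ
P(N ≥ 3) = 0.4769^3
P(N ≥ 3) = 0.1085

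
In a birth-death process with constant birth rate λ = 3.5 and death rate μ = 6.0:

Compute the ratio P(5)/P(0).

For constant rates: P(n)/P(0) = (λ/μ)^n
P(5)/P(0) = (3.5/6.0)^5 = 0.58333^5 = 0.06754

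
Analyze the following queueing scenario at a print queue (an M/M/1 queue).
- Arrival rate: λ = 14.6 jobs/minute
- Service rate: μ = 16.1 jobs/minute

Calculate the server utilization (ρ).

Server utilization: ρ = λ/μ
ρ = 14.6/16.1 = 0.9068
The server is busy 90.68% of the time.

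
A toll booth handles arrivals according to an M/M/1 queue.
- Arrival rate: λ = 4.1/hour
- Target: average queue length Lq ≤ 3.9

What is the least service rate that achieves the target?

For M/M/1: Lq = λ²/(μ(μ-λ))
Need Lq ≤ 3.9, i.e. μ(μ-λ) ≥ λ²/3.9
μ² - 4.1μ - 16.81/3.9 ≥ 0  →  μ² - 4.1μ - 4.3102564 ≥ 0
Quadratic formula (positive root): μ = [λ + √(λ² + 4×4.3102564)]/2
Discriminant: 16.81 + 4×4.3102564 = 34.05103, √34.05103 = 5.83533
μ ≥ (4.1 + 5.83533)/2 = 4.9677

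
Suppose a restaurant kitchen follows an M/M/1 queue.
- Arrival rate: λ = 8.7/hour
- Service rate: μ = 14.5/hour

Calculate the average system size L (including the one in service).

ρ = λ/μ = 8.7/14.5 = 0.6000
For M/M/1: L = λ/(μ-λ)
L = 8.7/(14.5-8.7) = 8.7/5.80
L = 1.5000 orders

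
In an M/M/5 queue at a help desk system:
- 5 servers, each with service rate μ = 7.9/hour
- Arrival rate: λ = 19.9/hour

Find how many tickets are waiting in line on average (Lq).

Traffic intensity: ρ = λ/(cμ) = 19.9/(5×7.9) = 0.5038
Since ρ = 0.5038 < 1, system is stable.
Offered load a = λ/μ = cρ = 19.9/7.9 = 2.5190
P₀ = [ Σₙ₌₀^4 aⁿ/n! + a^5/(5!(1-ρ)) ]⁻¹
Σ = a^0/0! + a^1/1! + a^2/2! + a^3/3! + a^4/4! = 1.0000 + 2.5190 + 3.1726 + 2.6640 + 1.6776 = 11.0332
a^5/(5!(1-ρ)) = 101.4215/(120 × 0.4962) = 1.7033
P₀ = 1/(11.0332 + 1.7033) = 0.07851
Lq = P₀·a^5·ρ / (5!(1-ρ)²) = 0.07851 × 101.4215 × 0.5038 / (120 × 0.2462) = 0.1358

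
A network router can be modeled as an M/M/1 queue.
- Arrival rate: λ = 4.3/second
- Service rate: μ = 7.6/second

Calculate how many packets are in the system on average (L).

ρ = λ/μ = 4.3/7.6 = 0.5658
For M/M/1: L = λ/(μ-λ)
L = 4.3/(7.6-4.3) = 4.3/3.30
L = 1.3030 packets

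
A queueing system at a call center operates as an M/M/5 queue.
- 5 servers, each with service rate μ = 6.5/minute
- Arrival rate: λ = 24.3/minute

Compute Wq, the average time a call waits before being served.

Traffic intensity: ρ = λ/(cμ) = 24.3/(5×6.5) = 0.7477
Since ρ = 0.7477 < 1, system is stable.
Offered load a = λ/μ = cρ = 24.3/6.5 = 3.7385
P₀ = [ Σₙ₌₀^4 aⁿ/n! + a^5/(5!(1-ρ)) ]⁻¹
Σ = a^0/0! + a^1/1! + a^2/2! + a^3/3! + a^4/4! = 1.0000 + 3.7385 + 6.9880 + 8.7082 + 8.1388 = 28.5735
a^5/(5!(1-ρ)) = 730.2383/(120 × 0.252308) = 24.1186
P₀ = 1/(28.5735 + 24.1186) = 0.01898
Lq = P₀·a^5·ρ / (5!(1-ρ)²) = 0.018978 × 730.2383 × 0.74769 / (120 × 0.063659) = 1.3564
Wq = Lq/λ = 1.3564/24.3 = 0.05582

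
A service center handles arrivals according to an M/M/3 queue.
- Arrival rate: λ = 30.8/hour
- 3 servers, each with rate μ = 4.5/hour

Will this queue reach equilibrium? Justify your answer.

Stability requires ρ = λ/(cμ) < 1
ρ = 30.8/(3 × 4.5) = 30.8/13.50 = 2.2815
Since 2.2815 ≥ 1, the system is UNSTABLE.
Need c > λ/μ = 30.8/4.5 = 6.84.
Minimum servers needed: c = 7.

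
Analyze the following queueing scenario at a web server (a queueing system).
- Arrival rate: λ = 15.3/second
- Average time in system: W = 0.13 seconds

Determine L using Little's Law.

Little's Law: L = λW
L = 15.3 × 0.13 = 1.9890 requests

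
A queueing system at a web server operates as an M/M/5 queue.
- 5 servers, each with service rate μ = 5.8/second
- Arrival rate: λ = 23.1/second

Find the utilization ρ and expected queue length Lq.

Traffic intensity: ρ = λ/(cμ) = 23.1/(5×5.8) = 0.7966
Since ρ = 0.7966 < 1, system is stable.
Offered load a = λ/μ = cρ = 23.1/5.8 = 3.9828
P₀ = [ Σₙ₌₀^4 aⁿ/n! + a^5/(5!(1-ρ)) ]⁻¹
Σ = a^0/0! + a^1/1! + a^2/2! + a^3/3! + a^4/4! = 1.0000 + 3.9828 + 7.9312 + 10.5293 + 10.4839 = 33.9272
a^5/(5!(1-ρ)) = 1002.1205/(120 × 0.2034483) = 41.0473
P₀ = 1/(33.9272 + 41.0473) = 0.01334
Lq = P₀·a^5·ρ / (5!(1-ρ)²) = 0.0133379 × 1002.1205 × 0.796552 / (120 × 0.0413912) = 2.1435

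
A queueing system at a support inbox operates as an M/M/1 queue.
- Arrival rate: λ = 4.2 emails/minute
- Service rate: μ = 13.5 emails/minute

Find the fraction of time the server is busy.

Server utilization: ρ = λ/μ
ρ = 4.2/13.5 = 0.3111
The server is busy 31.11% of the time.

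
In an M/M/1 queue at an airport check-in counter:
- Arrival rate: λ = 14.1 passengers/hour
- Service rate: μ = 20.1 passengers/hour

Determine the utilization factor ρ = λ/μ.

Server utilization: ρ = λ/μ
ρ = 14.1/20.1 = 0.7015
The server is busy 70.15% of the time.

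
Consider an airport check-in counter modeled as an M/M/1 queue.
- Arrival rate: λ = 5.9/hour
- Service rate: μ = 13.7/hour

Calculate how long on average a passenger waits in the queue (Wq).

First, compute utilization: ρ = λ/μ = 5.9/13.7 = 0.4307
For M/M/1: Wq = λ/(μ(μ-λ))
Wq = 5.9/(13.7 × (13.7-5.9))
Wq = 5.9/(13.7 × 7.80)
Wq = 0.05521 hours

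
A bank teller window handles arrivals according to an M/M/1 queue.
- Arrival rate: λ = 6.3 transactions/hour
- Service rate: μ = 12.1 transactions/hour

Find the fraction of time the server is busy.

Server utilization: ρ = λ/μ
ρ = 6.3/12.1 = 0.5207
The server is busy 52.07% of the time.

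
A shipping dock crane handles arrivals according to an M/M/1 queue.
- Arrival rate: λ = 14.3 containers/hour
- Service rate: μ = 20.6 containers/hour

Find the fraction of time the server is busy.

Server utilization: ρ = λ/μ
ρ = 14.3/20.6 = 0.6942
The server is busy 69.42% of the time.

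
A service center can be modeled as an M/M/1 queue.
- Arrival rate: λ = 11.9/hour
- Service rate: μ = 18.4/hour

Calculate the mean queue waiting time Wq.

First, compute utilization: ρ = λ/μ = 11.9/18.4 = 0.6467
For M/M/1: Wq = λ/(μ(μ-λ))
Wq = 11.9/(18.4 × (18.4-11.9))
Wq = 11.9/(18.4 × 6.50)
Wq = 0.09950 hours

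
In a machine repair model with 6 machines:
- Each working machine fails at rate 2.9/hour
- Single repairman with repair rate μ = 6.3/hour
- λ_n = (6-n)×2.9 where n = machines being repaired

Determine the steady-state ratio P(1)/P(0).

P(1)/P(0) = ∏_{i=0}^{1-1} λ_i/μ_{i+1}
= (6-0)×2.9/6.3
= 2.7619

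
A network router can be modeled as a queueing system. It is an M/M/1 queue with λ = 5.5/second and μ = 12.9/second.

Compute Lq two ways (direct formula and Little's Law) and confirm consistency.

Method 1 (direct): Lq = λ²/(μ(μ-λ)) = 30.25/(12.9 × 7.40) = 0.3169

Method 2 (Little's Law):
W = 1/(μ-λ) = 1/7.40 = 0.13514
Wq = W - 1/μ = 0.13514 - 0.077519 = 0.05762
Lq = λWq = 5.5 × 0.05762 = 0.3169 ✔ (matches Method 1)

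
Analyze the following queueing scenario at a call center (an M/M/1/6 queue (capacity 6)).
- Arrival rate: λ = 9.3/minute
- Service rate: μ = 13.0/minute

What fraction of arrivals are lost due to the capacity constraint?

ρ = λ/μ = 9.3/13.0 = 0.71538
P₀ = (1-ρ)/(1-ρ^(K+1)) = (1-0.71538)/(1-0.71538^7) = 0.2846/0.9041 = 0.3148
P_K = P₀×ρ^K = 0.31481 × 0.71538^6 = 0.31481 × 0.13404 = 0.04220
Blocking probability = 4.22%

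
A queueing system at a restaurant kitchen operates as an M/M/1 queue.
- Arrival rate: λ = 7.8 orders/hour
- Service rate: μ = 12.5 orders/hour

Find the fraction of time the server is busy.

Server utilization: ρ = λ/μ
ρ = 7.8/12.5 = 0.6240
The server is busy 62.40% of the time.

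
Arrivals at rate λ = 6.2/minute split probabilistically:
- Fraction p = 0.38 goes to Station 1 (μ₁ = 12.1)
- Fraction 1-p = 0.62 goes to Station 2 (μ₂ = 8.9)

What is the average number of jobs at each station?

Effective rates: λ₁ = 6.2×0.38 = 2.356, λ₂ = 6.2×0.62 = 3.844
Station 1: ρ₁ = 2.356/12.1 = 0.1947, L₁ = ρ₁/(1-ρ₁) = 0.1947/(1-0.1947) = 0.2418
Station 2: ρ₂ = 3.844/8.9 = 0.4319, L₂ = ρ₂/(1-ρ₂) = 0.4319/(1-0.4319) = 0.7603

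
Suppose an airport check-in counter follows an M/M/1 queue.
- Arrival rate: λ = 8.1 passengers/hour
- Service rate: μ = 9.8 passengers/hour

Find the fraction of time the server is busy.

Server utilization: ρ = λ/μ
ρ = 8.1/9.8 = 0.8265
The server is busy 82.65% of the time.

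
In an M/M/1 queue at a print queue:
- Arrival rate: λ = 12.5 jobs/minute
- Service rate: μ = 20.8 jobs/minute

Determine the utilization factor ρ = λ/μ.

Server utilization: ρ = λ/μ
ρ = 12.5/20.8 = 0.6010
The server is busy 60.10% of the time.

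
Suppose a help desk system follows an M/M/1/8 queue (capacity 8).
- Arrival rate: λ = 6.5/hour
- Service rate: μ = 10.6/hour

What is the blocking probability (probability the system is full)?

ρ = λ/μ = 6.5/10.6 = 0.61321
P₀ = (1-ρ)/(1-ρ^(K+1)) = (1-0.61321)/(1-0.61321^9) = 0.3868/0.9877 = 0.3916
P_K = P₀×ρ^K = 0.39159 × 0.61321^8 = 0.39159 × 0.019993 = 0.007829
Blocking probability = 0.78%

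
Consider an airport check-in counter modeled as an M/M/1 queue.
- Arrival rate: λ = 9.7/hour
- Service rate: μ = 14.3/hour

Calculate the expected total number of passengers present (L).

ρ = λ/μ = 9.7/14.3 = 0.6783
For M/M/1: L = λ/(μ-λ)
L = 9.7/(14.3-9.7) = 9.7/4.60
L = 2.1087 passengers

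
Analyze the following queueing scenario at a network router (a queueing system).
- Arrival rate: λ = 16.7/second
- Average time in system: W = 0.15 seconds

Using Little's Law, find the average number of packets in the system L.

Little's Law: L = λW
L = 16.7 × 0.15 = 2.5050 packets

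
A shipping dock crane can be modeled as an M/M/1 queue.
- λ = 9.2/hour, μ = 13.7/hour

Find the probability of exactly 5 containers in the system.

ρ = λ/μ = 9.2/13.7 = 0.67153
P(n) = (1-ρ)ρⁿ
P(5) = (1-0.67153) × 0.67153^5
P(5) = 0.32847 × 0.13656
P(5) = 0.04486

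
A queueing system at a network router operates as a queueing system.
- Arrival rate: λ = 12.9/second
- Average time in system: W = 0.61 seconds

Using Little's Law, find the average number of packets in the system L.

Little's Law: L = λW
L = 12.9 × 0.61 = 7.8690 packets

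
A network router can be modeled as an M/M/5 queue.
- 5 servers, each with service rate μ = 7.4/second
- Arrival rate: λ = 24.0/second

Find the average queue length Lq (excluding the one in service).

Traffic intensity: ρ = λ/(cμ) = 24.0/(5×7.4) = 0.6486
Since ρ = 0.6486 < 1, system is stable.
Offered load a = λ/μ = cρ = 24.0/7.4 = 3.2432
P₀ = [ Σₙ₌₀^4 aⁿ/n! + a^5/(5!(1-ρ)) ]⁻¹
Σ = a^0/0! + a^1/1! + a^2/2! + a^3/3! + a^4/4! = 1.000000 + 3.243243 + 5.259313 + 5.685744 + 4.610063 = 19.7984
a^5/(5!(1-ρ)) = 358.8373/(120 × 0.35135) = 8.5109
P₀ = 1/(19.7984 + 8.5109) = 0.03532
Lq = P₀·a^5·ρ / (5!(1-ρ)²) = 0.035324 × 358.8373 × 0.64865 / (120 × 0.12345) = 0.5550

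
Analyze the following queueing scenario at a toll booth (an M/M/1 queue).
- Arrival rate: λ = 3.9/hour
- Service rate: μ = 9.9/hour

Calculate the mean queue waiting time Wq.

First, compute utilization: ρ = λ/μ = 3.9/9.9 = 0.3939
For M/M/1: Wq = λ/(μ(μ-λ))
Wq = 3.9/(9.9 × (9.9-3.9))
Wq = 3.9/(9.9 × 6.00)
Wq = 0.06566 hours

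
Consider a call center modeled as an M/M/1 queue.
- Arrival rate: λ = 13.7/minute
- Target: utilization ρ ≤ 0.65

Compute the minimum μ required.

ρ = λ/μ, so μ = λ/ρ
μ ≥ 13.7/0.65 = 21.0769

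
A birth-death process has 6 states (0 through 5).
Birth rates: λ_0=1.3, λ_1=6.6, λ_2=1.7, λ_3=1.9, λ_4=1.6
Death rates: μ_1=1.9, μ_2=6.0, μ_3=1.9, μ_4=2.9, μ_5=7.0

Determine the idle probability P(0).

Ratios P(n)/P(0) = (λ₀···λₙ₋₁)/(μ₁···μₙ):
P(1)/P(0) = (1.3)/(1.9) = 0.68421
P(2)/P(0) = (1.3×6.6)/(1.9×6.0) = 0.75263
P(3)/P(0) = (1.3×6.6×1.7)/(1.9×6.0×1.9) = 0.67341
P(4)/P(0) = (1.3×6.6×1.7×1.9)/(1.9×6.0×1.9×2.9) = 0.44120
P(5)/P(0) = (1.3×6.6×1.7×1.9×1.6)/(1.9×6.0×1.9×2.9×7.0) = 0.10085

Normalization: ∑ P(n) = 1
P(0) × (1.0000 + 0.68421 + 0.75263 + 0.67341 + 0.44120 + 0.10085) = 1
P(0) × 3.6523 = 1
P(0) = 1/3.6523 = 0.2738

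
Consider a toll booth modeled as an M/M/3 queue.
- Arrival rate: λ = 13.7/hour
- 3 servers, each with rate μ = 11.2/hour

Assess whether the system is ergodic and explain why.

Stability requires ρ = λ/(cμ) < 1
ρ = 13.7/(3 × 11.2) = 13.7/33.60 = 0.4077
Since 0.4077 < 1, the system is STABLE.
The servers are busy 40.77% of the time.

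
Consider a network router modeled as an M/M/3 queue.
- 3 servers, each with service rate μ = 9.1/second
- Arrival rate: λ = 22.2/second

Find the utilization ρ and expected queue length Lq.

Traffic intensity: ρ = λ/(cμ) = 22.2/(3×9.1) = 0.8132
Since ρ = 0.8132 < 1, system is stable.
Offered load a = λ/μ = cρ = 22.2/9.1 = 2.4396
P₀ = [ Σₙ₌₀^2 aⁿ/n! + a^3/(3!(1-ρ)) ]⁻¹
Σ = a^0/0! + a^1/1! + a^2/2! = 1.0000 + 2.4396 + 2.9757 = 6.4153
a^3/(3!(1-ρ)) = 14.51893/(6 × 0.1868132) = 12.9532
P₀ = 1/(6.4153 + 12.9532) = 0.05163
Lq = P₀·a^3·ρ / (3!(1-ρ)²) = 0.05163 × 14.5189 × 0.8132 / (6 × 0.03490) = 2.9111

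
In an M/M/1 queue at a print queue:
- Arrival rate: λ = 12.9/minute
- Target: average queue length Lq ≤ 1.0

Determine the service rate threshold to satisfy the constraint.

For M/M/1: Lq = λ²/(μ(μ-λ))
Need Lq ≤ 1.0, i.e. μ(μ-λ) ≥ λ²/1.0
μ² - 12.9μ - 166.41/1.0 ≥ 0  →  μ² - 12.9μ - 166.4100 ≥ 0
Quadratic formula (positive root): μ = [λ + √(λ² + 4×166.4100)]/2
Discriminant: 166.41 + 4×166.4100 = 832.0500, √832.0500 = 28.84528
μ ≥ (12.9 + 28.84528)/2 = 20.8726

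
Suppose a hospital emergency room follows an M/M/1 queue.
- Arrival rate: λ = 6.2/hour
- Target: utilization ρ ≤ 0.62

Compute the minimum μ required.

ρ = λ/μ, so μ = λ/ρ
μ ≥ 6.2/0.62 = 10.0000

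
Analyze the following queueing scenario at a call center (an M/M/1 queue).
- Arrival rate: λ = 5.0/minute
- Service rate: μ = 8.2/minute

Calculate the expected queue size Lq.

ρ = λ/μ = 5.0/8.2 = 0.6098
For M/M/1: Lq = λ²/(μ(μ-λ))
Lq = 25.00/(8.2 × 3.20)
Lq = 0.9527 calls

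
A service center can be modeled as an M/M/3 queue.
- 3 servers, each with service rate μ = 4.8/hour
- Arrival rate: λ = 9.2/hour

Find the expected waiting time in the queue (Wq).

Traffic intensity: ρ = λ/(cμ) = 9.2/(3×4.8) = 0.6389
Since ρ = 0.6389 < 1, system is stable.
Offered load a = λ/μ = cρ = 9.2/4.8 = 1.9167
P₀ = [ Σₙ₌₀^2 aⁿ/n! + a^3/(3!(1-ρ)) ]⁻¹
Σ = a^0/0! + a^1/1! + a^2/2! = 1.0000 + 1.9167 + 1.8368 = 4.7535
a^3/(3!(1-ρ)) = 7.0411/(6 × 0.36111) = 3.2497
P₀ = 1/(4.753472 + 3.249733) = 0.1249
Lq = P₀·a^3·ρ / (3!(1-ρ)²) = 0.12495 × 7.0411 × 0.63889 / (6 × 0.13040) = 0.7184
Wq = Lq/λ = 0.7184/9.2 = 0.07809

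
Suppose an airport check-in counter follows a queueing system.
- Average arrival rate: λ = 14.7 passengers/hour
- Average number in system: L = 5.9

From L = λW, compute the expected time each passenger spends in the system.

Little's Law: L = λW, so W = L/λ
W = 5.9/14.7 = 0.4014 hours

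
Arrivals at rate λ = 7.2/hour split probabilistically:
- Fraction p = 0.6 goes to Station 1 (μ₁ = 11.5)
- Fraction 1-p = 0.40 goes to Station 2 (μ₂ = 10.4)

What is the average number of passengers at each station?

Effective rates: λ₁ = 7.2×0.6 = 4.32, λ₂ = 7.2×0.40 = 2.88
Station 1: ρ₁ = 4.32/11.5 = 0.37565, L₁ = ρ₁/(1-ρ₁) = 0.37565/(1-0.37565) = 0.6017
Station 2: ρ₂ = 2.88/10.4 = 0.27692, L₂ = ρ₂/(1-ρ₂) = 0.27692/(1-0.27692) = 0.3830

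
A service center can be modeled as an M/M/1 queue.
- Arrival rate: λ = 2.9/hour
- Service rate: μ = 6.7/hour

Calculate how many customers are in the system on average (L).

ρ = λ/μ = 2.9/6.7 = 0.4328
For M/M/1: L = λ/(μ-λ)
L = 2.9/(6.7-2.9) = 2.9/3.80
L = 0.7632 customers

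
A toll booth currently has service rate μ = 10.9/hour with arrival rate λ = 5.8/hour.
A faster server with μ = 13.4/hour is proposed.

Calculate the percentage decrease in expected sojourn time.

System 1: ρ₁ = 5.8/10.9 = 0.5321, W₁ = 1/(10.9-5.8) = 0.1961
System 2: ρ₂ = 5.8/13.4 = 0.4328, W₂ = 1/(13.4-5.8) = 0.1316
Improvement: (W₁-W₂)/W₁ = (0.1961-0.1316)/0.1961 = 32.89%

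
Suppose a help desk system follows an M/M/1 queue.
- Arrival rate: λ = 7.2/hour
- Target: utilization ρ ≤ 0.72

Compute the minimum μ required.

ρ = λ/μ, so μ = λ/ρ
μ ≥ 7.2/0.72 = 10.0000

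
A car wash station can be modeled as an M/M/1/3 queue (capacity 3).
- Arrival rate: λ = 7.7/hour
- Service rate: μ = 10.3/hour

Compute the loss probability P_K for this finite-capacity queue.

ρ = λ/μ = 7.7/10.3 = 0.7476
P₀ = (1-ρ)/(1-ρ^(K+1)) = (1-0.7476)/(1-0.7476^4) = 0.2524/0.6876 = 0.3671
P_K = P₀×ρ^K = 0.3671 × 0.7476^3 = 0.3671 × 0.4178 = 0.1534
Blocking probability = 15.34%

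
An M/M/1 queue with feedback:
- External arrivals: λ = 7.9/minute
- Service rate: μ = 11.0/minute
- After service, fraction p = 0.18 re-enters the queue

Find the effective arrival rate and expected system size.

Effective arrival rate: λ_eff = λ/(1-p) = 7.9/(1-0.18) = 7.9/0.82 = 9.634146
ρ = λ_eff/μ = 9.634146/11.0 = 0.8758315
L = ρ/(1-ρ) = 0.8758315/(1-0.8758315) = 7.0536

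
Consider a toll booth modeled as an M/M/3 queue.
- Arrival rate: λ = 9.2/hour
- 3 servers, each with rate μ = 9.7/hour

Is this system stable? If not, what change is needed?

Stability requires ρ = λ/(cμ) < 1
ρ = 9.2/(3 × 9.7) = 9.2/29.10 = 0.3162
Since 0.3162 < 1, the system is STABLE.
The servers are busy 31.62% of the time.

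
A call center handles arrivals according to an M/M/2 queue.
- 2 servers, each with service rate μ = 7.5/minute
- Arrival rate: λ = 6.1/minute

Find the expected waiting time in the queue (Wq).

Traffic intensity: ρ = λ/(cμ) = 6.1/(2×7.5) = 0.4067
Since ρ = 0.4067 < 1, system is stable.
Offered load a = λ/μ = cρ = 6.1/7.5 = 0.8133
P₀ = [ Σₙ₌₀^1 aⁿ/n! + a^2/(2!(1-ρ)) ]⁻¹
Σ = a^0/0! + a^1/1! = 1.0000 + 0.8133 = 1.8133
a^2/(2!(1-ρ)) = 0.6615/(2 × 0.5933) = 0.5575
P₀ = 1/(1.8133 + 0.5575) = 0.4218
Lq = P₀·a^2·ρ / (2!(1-ρ)²) = 0.4218 × 0.6615 × 0.4067 / (2 × 0.3520) = 0.1612
Wq = Lq/λ = 0.16116/6.1 = 0.02642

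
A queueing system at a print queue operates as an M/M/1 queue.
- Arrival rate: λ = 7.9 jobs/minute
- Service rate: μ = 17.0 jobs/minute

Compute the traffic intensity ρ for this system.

Server utilization: ρ = λ/μ
ρ = 7.9/17.0 = 0.4647
The server is busy 46.47% of the time.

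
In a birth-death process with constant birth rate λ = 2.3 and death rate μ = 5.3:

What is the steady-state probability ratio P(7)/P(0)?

For constant rates: P(n)/P(0) = (λ/μ)^n
P(7)/P(0) = (2.3/5.3)^7 = 0.43396^7 = 0.002898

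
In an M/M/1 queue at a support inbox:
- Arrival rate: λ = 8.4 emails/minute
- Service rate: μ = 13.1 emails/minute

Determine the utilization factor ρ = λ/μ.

Server utilization: ρ = λ/μ
ρ = 8.4/13.1 = 0.6412
The server is busy 64.12% of the time.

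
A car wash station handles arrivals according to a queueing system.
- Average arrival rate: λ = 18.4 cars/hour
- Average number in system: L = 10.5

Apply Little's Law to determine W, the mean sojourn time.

Little's Law: L = λW, so W = L/λ
W = 10.5/18.4 = 0.5707 hours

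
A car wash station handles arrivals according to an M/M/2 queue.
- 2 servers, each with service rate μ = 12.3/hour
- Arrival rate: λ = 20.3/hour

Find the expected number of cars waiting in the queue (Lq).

Traffic intensity: ρ = λ/(cμ) = 20.3/(2×12.3) = 0.8252
Since ρ = 0.8252 < 1, system is stable.
Offered load a = λ/μ = cρ = 20.3/12.3 = 1.6504
P₀ = [ Σₙ₌₀^1 aⁿ/n! + a^2/(2!(1-ρ)) ]⁻¹
Σ = a^0/0! + a^1/1! = 1.0000 + 1.6504 = 2.6504
a^2/(2!(1-ρ)) = 2.723842/(2 × 0.1747967) = 7.7915
P₀ = 1/(2.6504 + 7.7915) = 0.09577
Lq = P₀·a^2·ρ / (2!(1-ρ)²) = 0.0957684 × 2.72384 × 0.825203 / (2 × 0.0305539) = 3.5226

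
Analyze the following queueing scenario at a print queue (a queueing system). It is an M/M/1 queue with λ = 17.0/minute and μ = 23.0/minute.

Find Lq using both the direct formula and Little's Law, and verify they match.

Method 1 (direct): Lq = λ²/(μ(μ-λ)) = 289.00/(23.0 × 6.00) = 2.0942

Method 2 (Little's Law):
W = 1/(μ-λ) = 1/6.00 = 0.16667
Wq = W - 1/μ = 0.16667 - 0.043478 = 0.12319
Lq = λWq = 17.0 × 0.12319 = 2.0942 ✔ (matches Method 1)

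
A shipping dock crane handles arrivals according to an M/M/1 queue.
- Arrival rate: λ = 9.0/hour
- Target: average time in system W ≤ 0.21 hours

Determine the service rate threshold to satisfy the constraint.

For M/M/1: W = 1/(μ-λ)
Need W ≤ 0.21, so 1/(μ-λ) ≤ 0.21
μ - λ ≥ 1/0.21 = 4.7619
μ ≥ 9.0 + 4.7619 = 13.7619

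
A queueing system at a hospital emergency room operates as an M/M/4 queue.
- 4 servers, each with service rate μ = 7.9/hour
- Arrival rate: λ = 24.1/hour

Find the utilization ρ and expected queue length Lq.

Traffic intensity: ρ = λ/(cμ) = 24.1/(4×7.9) = 0.7627
Since ρ = 0.7627 < 1, system is stable.
Offered load a = λ/μ = cρ = 24.1/7.9 = 3.0506
P₀ = [ Σₙ₌₀^3 aⁿ/n! + a^4/(4!(1-ρ)) ]⁻¹
Σ = a^0/0! + a^1/1! + a^2/2! + a^3/3! = 1.0000 + 3.0506 + 4.6532 + 4.7317 = 13.4355
a^4/(4!(1-ρ)) = 86.6084/(24 × 0.237342) = 15.2046
P₀ = 1/(13.4355 + 15.2046) = 0.03492
Lq = P₀·a^4·ρ / (4!(1-ρ)²) = 0.034916 × 86.6084 × 0.76266 / (24 × 0.056331) = 1.7059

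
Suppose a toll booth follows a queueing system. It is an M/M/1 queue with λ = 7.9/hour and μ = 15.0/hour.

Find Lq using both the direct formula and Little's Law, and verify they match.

Method 1 (direct): Lq = λ²/(μ(μ-λ)) = 62.41/(15.0 × 7.10) = 0.5860

Method 2 (Little's Law):
W = 1/(μ-λ) = 1/7.10 = 0.14085
Wq = W - 1/μ = 0.14085 - 0.066667 = 0.07418
Lq = λWq = 7.9 × 0.07418 = 0.5860 ✔ (matches Method 1)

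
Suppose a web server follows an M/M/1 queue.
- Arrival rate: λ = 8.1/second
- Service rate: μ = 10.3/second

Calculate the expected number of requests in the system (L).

ρ = λ/μ = 8.1/10.3 = 0.7864
For M/M/1: L = λ/(μ-λ)
L = 8.1/(10.3-8.1) = 8.1/2.20
L = 3.6818 requests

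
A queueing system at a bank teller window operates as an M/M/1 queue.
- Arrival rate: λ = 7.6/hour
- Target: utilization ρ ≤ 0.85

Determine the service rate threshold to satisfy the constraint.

ρ = λ/μ, so μ = λ/ρ
μ ≥ 7.6/0.85 = 8.9412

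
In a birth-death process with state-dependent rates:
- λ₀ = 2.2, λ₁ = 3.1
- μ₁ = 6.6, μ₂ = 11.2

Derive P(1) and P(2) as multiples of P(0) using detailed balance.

Balance equations:
State 0: λ₀P₀ = μ₁P₁ → P₁ = (λ₀/μ₁)P₀ = (2.2/6.6)P₀ = 0.3333P₀
State 1: P₂ = (λ₀λ₁)/(μ₁μ₂)P₀ = (2.2×3.1)/(6.6×11.2)P₀ = 0.09226P₀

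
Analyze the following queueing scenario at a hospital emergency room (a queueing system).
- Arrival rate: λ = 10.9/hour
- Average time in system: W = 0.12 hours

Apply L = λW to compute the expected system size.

Little's Law: L = λW
L = 10.9 × 0.12 = 1.3080 patients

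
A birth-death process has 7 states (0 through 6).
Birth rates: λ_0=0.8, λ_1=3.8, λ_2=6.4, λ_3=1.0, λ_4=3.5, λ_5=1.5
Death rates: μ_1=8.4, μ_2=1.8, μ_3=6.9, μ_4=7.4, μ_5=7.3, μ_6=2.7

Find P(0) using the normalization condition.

Ratios P(n)/P(0) = (λ₀···λₙ₋₁)/(μ₁···μₙ):
P(1)/P(0) = (0.8)/(8.4) = 0.09524
P(2)/P(0) = (0.8×3.8)/(8.4×1.8) = 0.2011
P(3)/P(0) = (0.8×3.8×6.4)/(8.4×1.8×6.9) = 0.1865
P(4)/P(0) = (0.8×3.8×6.4×1.0)/(8.4×1.8×6.9×7.4) = 0.02520
P(5)/P(0) = (0.8×3.8×6.4×1.0×3.5)/(8.4×1.8×6.9×7.4×7.3) = 0.01208
P(6)/P(0) = (0.8×3.8×6.4×1.0×3.5×1.5)/(8.4×1.8×6.9×7.4×7.3×2.7) = 0.006713

Normalization: ∑ P(n) = 1
P(0) × (1.0000 + 0.09524 + 0.2011 + 0.1865 + 0.02520 + 0.01208 + 0.006713) = 1
P(0) × 1.5268 = 1
P(0) = 1/1.5268 = 0.6550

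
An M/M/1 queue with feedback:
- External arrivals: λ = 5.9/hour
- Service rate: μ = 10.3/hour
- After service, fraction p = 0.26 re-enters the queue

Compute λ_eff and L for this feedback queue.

Effective arrival rate: λ_eff = λ/(1-p) = 5.9/(1-0.26) = 5.9/0.74 = 7.97297
ρ = λ_eff/μ = 7.97297/10.3 = 0.774075
L = ρ/(1-ρ) = 0.774075/(1-0.774075) = 3.4262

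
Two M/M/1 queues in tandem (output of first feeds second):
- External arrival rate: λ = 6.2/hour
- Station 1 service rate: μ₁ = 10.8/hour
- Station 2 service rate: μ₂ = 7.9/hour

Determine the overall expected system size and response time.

By Jackson's theorem, each station behaves as independent M/M/1.
Station 1: ρ₁ = 6.2/10.8 = 0.5741, L₁ = ρ₁/(1-ρ₁) = λ/(μ₁-λ) = 6.2/4.60 = 1.3478
Station 2: ρ₂ = 6.2/7.9 = 0.7848, L₂ = ρ₂/(1-ρ₂) = λ/(μ₂-λ) = 6.2/1.70 = 3.6471
Total: L = L₁ + L₂ = 1.3478 + 3.6471 = 4.9949
W = L/λ = 4.9949/6.2 = 0.8056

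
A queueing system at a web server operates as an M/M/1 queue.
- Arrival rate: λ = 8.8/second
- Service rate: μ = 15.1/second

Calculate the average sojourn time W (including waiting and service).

First, compute utilization: ρ = λ/μ = 8.8/15.1 = 0.5828
For M/M/1: W = 1/(μ-λ)
W = 1/(15.1-8.8) = 1/6.30
W = 0.1587 seconds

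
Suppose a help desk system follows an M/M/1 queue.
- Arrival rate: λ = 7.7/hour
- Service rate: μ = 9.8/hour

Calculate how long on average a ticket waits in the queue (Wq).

First, compute utilization: ρ = λ/μ = 7.7/9.8 = 0.7857
For M/M/1: Wq = λ/(μ(μ-λ))
Wq = 7.7/(9.8 × (9.8-7.7))
Wq = 7.7/(9.8 × 2.10)
Wq = 0.3741 hours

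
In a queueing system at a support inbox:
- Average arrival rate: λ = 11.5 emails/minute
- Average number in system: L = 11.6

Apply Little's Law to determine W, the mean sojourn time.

Little's Law: L = λW, so W = L/λ
W = 11.6/11.5 = 1.0087 minutes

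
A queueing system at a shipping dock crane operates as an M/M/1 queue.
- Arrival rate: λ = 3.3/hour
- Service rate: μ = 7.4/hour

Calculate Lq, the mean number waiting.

ρ = λ/μ = 3.3/7.4 = 0.4459
For M/M/1: Lq = λ²/(μ(μ-λ))
Lq = 10.89/(7.4 × 4.10)
Lq = 0.3589 containers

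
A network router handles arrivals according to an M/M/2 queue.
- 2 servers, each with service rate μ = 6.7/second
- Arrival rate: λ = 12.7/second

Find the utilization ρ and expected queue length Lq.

Traffic intensity: ρ = λ/(cμ) = 12.7/(2×6.7) = 0.9478
Since ρ = 0.9478 < 1, system is stable.
Offered load a = λ/μ = cρ = 12.7/6.7 = 1.8955
P₀ = [ Σₙ₌₀^1 aⁿ/n! + a^2/(2!(1-ρ)) ]⁻¹
Σ = a^0/0! + a^1/1! = 1.0000 + 1.8955 = 2.8955
a^2/(2!(1-ρ)) = 3.59301/(2 × 0.0522388) = 34.3902
P₀ = 1/(2.8955 + 34.3902) = 0.02682
Lq = P₀·a^2·ρ / (2!(1-ρ)²) = 0.026820 × 3.5930 × 0.94776 / (2 × 0.0027289) = 16.7339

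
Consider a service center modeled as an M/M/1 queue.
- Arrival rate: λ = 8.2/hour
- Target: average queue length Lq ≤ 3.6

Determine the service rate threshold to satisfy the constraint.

For M/M/1: Lq = λ²/(μ(μ-λ))
Need Lq ≤ 3.6, i.e. μ(μ-λ) ≥ λ²/3.6
μ² - 8.2μ - 67.24/3.6 ≥ 0  →  μ² - 8.2μ - 18.67778 ≥ 0
Quadratic formula (positive root): μ = [λ + √(λ² + 4×18.67778)]/2
Discriminant: 67.24 + 4×18.67778 = 141.9511, √141.9511 = 11.9143
μ ≥ (8.2 + 11.9143)/2 = 10.0572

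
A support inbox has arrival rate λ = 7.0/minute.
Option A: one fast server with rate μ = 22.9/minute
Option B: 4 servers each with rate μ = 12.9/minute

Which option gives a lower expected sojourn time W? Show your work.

Option A: single server μ = 22.9 (M/M/1)
  ρ_A = 7.0/22.9 = 0.3057
  W_A = 1/(μ-λ) = 1/(22.9-7.0) = 1/15.90 = 0.06289

Option B: 4 servers μ = 12.9 (M/M/4)
  ρ_B = λ/(cμ) = 7.0/(4×12.9) = 0.1357
  Offered load a = λ/μ = cρ = 7.0/12.9 = 0.5426
  P₀ = [ Σₙ₌₀^3 aⁿ/n! + a^4/(4!(1-ρ)) ]⁻¹
  Σ = a^0/0! + a^1/1! + a^2/2! + a^3/3! = 1.0000 + 0.54264 + 0.14723 + 0.026630 = 1.7165
  a^4/(4!(1-ρ)) = 0.08670/(24 × 0.8643) = 0.004180
  P₀ = 1/(1.7165 + 0.004180) = 0.5812
  Lq = P₀·a^4·ρ / (4!(1-ρ)²) = 0.58117 × 0.086703 × 0.13566 / (24 × 0.74709) = 0.0003812
  Wq_B = Lq/λ = 0.0003812/7.0 = 0.00005446
  W_B = Wq_B + 1/μ = 0.00005446 + 0.07752 = 0.07757

Since W_A = 0.06289 < W_B = 0.07757, Option A (single fast server) has the shorter time in system.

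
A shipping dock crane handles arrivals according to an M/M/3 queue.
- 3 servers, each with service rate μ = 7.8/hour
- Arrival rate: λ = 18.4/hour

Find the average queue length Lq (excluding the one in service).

Traffic intensity: ρ = λ/(cμ) = 18.4/(3×7.8) = 0.7863
Since ρ = 0.7863 < 1, system is stable.
Offered load a = λ/μ = cρ = 18.4/7.8 = 2.3590
P₀ = [ Σₙ₌₀^2 aⁿ/n! + a^3/(3!(1-ρ)) ]⁻¹
Σ = a^0/0! + a^1/1! + a^2/2! = 1.0000 + 2.3590 + 2.7824 = 6.1414
a^3/(3!(1-ρ)) = 13.12713/(6 × 0.2136752) = 10.2392
P₀ = 1/(6.1414 + 10.2392) = 0.06105
Lq = P₀·a^3·ρ / (3!(1-ρ)²) = 0.061048 × 13.1271 × 0.78632 / (6 × 0.045657) = 2.3003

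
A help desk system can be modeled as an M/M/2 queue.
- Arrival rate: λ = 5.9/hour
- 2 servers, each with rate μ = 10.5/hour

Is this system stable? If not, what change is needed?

Stability requires ρ = λ/(cμ) < 1
ρ = 5.9/(2 × 10.5) = 5.9/21.00 = 0.2810
Since 0.2810 < 1, the system is STABLE.
The servers are busy 28.10% of the time.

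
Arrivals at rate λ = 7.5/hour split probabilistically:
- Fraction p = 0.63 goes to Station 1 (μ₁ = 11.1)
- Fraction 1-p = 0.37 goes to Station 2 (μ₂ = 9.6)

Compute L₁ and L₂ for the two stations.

Effective rates: λ₁ = 7.5×0.63 = 4.725, λ₂ = 7.5×0.37 = 2.775
Station 1: ρ₁ = 4.725/11.1 = 0.42568, L₁ = ρ₁/(1-ρ₁) = 0.42568/(1-0.42568) = 0.7412
Station 2: ρ₂ = 2.775/9.6 = 0.28906, L₂ = ρ₂/(1-ρ₂) = 0.28906/(1-0.28906) = 0.4066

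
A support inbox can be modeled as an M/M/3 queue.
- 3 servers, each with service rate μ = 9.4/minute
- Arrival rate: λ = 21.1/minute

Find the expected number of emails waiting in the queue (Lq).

Traffic intensity: ρ = λ/(cμ) = 21.1/(3×9.4) = 0.7482
Since ρ = 0.7482 < 1, system is stable.
Offered load a = λ/μ = cρ = 21.1/9.4 = 2.2447
P₀ = [ Σₙ₌₀^2 aⁿ/n! + a^3/(3!(1-ρ)) ]⁻¹
Σ = a^0/0! + a^1/1! + a^2/2! = 1.0000 + 2.2447 + 2.5193 = 5.7640
a^3/(3!(1-ρ)) = 11.3100/(6 × 0.251773) = 7.4869
P₀ = 1/(5.7640 + 7.4869) = 0.07547
Lq = P₀·a^3·ρ / (3!(1-ρ)²) = 0.07547 × 11.3100 × 0.7482 / (6 × 0.06339) = 1.6791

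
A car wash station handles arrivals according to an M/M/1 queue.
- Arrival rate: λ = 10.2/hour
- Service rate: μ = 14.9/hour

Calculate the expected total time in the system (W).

First, compute utilization: ρ = λ/μ = 10.2/14.9 = 0.6846
For M/M/1: W = 1/(μ-λ)
W = 1/(14.9-10.2) = 1/4.70
W = 0.2128 hours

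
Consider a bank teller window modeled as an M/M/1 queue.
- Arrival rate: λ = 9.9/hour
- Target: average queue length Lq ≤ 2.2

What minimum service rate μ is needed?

For M/M/1: Lq = λ²/(μ(μ-λ))
Need Lq ≤ 2.2, i.e. μ(μ-λ) ≥ λ²/2.2
μ² - 9.9μ - 98.01/2.2 ≥ 0  →  μ² - 9.9μ - 44.5500 ≥ 0
Quadratic formula (positive root): μ = [λ + √(λ² + 4×44.5500)]/2
Discriminant: 98.01 + 4×44.5500 = 276.2100, √276.2100 = 16.6196
μ ≥ (9.9 + 16.6196)/2 = 13.2598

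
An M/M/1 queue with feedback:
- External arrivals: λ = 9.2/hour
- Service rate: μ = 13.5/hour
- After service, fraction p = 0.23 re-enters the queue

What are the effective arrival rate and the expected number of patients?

Effective arrival rate: λ_eff = λ/(1-p) = 9.2/(1-0.23) = 9.2/0.77 = 11.9481
ρ = λ_eff/μ = 11.9481/13.5 = 0.88504
L = ρ/(1-ρ) = 0.88504/(1-0.88504) = 7.6987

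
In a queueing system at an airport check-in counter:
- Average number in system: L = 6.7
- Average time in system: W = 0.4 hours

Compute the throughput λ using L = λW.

Little's Law: L = λW, so λ = L/W
λ = 6.7/0.4 = 16.7500 passengers/hour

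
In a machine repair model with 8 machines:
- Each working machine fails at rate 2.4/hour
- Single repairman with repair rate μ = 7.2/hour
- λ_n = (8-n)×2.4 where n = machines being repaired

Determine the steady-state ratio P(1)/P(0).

P(1)/P(0) = ∏_{i=0}^{1-1} λ_i/μ_{i+1}
= (8-0)×2.4/7.2
= 2.6667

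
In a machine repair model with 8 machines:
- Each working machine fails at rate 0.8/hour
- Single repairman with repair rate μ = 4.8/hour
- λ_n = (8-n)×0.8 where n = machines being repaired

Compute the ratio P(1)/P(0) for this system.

P(1)/P(0) = ∏_{i=0}^{1-1} λ_i/μ_{i+1}
= (8-0)×0.8/4.8
= 1.3333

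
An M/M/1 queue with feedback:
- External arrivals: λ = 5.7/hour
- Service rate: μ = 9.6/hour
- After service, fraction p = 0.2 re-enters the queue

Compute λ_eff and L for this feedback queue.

Effective arrival rate: λ_eff = λ/(1-p) = 5.7/(1-0.2) = 5.7/0.80 = 7.1250
ρ = λ_eff/μ = 7.1250/9.6 = 0.74219
L = ρ/(1-ρ) = 0.74219/(1-0.74219) = 2.8788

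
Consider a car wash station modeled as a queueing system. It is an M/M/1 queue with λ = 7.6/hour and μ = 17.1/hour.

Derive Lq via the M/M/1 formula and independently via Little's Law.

Method 1 (direct): Lq = λ²/(μ(μ-λ)) = 57.76/(17.1 × 9.50) = 0.3556

Method 2 (Little's Law):
W = 1/(μ-λ) = 1/9.50 = 0.1052632
Wq = W - 1/μ = 0.1052632 - 0.05847953 = 0.046784
Lq = λWq = 7.6 × 0.046784 = 0.3556 ✔ (matches Method 1)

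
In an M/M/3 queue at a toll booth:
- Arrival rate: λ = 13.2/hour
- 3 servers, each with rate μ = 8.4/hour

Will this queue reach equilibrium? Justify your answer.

Stability requires ρ = λ/(cμ) < 1
ρ = 13.2/(3 × 8.4) = 13.2/25.20 = 0.5238
Since 0.5238 < 1, the system is STABLE.
The servers are busy 52.38% of the time.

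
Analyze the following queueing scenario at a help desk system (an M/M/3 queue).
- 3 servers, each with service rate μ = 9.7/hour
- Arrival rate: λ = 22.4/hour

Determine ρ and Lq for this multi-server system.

Traffic intensity: ρ = λ/(cμ) = 22.4/(3×9.7) = 0.7698
Since ρ = 0.7698 < 1, system is stable.
Offered load a = λ/μ = cρ = 22.4/9.7 = 2.3093
P₀ = [ Σₙ₌₀^2 aⁿ/n! + a^3/(3!(1-ρ)) ]⁻¹
Σ = a^0/0! + a^1/1! + a^2/2! = 1.0000 + 2.3093 + 2.6664 = 5.9757
a^3/(3!(1-ρ)) = 12.3148/(6 × 0.23024) = 8.9145
P₀ = 1/(5.9757 + 8.9145) = 0.06716
Lq = P₀·a^3·ρ / (3!(1-ρ)²) = 0.067159 × 12.3148 × 0.76976 / (6 × 0.053011) = 2.0016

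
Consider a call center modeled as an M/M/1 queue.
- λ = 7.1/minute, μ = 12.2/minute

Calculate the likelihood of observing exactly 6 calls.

ρ = λ/μ = 7.1/12.2 = 0.5820
P(n) = (1-ρ)ρⁿ
P(6) = (1-0.5820) × 0.5820^6
P(6) = 0.4180 × 0.03886
P(6) = 0.01624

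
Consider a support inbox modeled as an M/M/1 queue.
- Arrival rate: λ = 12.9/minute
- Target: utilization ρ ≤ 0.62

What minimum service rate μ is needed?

ρ = λ/μ, so μ = λ/ρ
μ ≥ 12.9/0.62 = 20.8065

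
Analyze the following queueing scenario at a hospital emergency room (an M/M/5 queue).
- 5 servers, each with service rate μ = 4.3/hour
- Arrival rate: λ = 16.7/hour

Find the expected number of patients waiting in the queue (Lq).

Traffic intensity: ρ = λ/(cμ) = 16.7/(5×4.3) = 0.7767
Since ρ = 0.7767 < 1, system is stable.
Offered load a = λ/μ = cρ = 16.7/4.3 = 3.8837
P₀ = [ Σₙ₌₀^4 aⁿ/n! + a^5/(5!(1-ρ)) ]⁻¹
Σ = a^0/0! + a^1/1! + a^2/2! + a^3/3! + a^4/4! = 1.00000 + 3.88372 + 7.54164 + 9.76321 + 9.47940 = 31.6680
a^5/(5!(1-ρ)) = 883.5682/(120 × 0.223256) = 32.9804
P₀ = 1/(31.6680 + 32.9804) = 0.01547
Lq = P₀·a^5·ρ / (5!(1-ρ)²) = 0.015468 × 883.5682 × 0.77674 / (120 × 0.049843) = 1.7749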